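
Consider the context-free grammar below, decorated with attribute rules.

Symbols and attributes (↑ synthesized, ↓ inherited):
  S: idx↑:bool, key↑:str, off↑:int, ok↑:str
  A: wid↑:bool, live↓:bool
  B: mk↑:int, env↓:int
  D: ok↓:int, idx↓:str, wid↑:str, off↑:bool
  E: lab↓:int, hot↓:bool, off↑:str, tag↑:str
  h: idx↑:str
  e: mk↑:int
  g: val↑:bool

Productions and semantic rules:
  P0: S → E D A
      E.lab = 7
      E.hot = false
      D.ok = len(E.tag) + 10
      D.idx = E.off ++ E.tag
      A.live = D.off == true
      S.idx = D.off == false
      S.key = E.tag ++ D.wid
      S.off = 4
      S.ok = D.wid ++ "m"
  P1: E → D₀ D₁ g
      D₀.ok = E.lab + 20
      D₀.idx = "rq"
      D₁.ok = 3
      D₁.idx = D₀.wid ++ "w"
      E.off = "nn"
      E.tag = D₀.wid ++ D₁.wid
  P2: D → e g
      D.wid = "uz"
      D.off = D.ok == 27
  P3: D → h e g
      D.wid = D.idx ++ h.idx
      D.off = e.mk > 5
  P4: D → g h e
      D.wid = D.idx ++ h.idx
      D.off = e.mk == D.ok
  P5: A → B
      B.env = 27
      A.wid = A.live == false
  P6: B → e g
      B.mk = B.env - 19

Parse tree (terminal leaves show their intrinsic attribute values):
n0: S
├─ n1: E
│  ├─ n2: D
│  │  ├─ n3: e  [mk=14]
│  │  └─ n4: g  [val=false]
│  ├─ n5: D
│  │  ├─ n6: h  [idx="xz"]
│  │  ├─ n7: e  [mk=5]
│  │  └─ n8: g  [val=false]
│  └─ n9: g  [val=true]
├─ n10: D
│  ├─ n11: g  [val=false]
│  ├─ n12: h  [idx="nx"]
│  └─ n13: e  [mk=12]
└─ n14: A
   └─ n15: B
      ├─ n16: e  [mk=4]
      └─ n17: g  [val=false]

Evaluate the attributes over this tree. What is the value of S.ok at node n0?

"nnuzuzwxznxm"

1. n1.lab = 7  [7]
2. n1.hot = false  [false]
3. n2.ok = 27  [E.lab + 20]
4. n2.idx = "rq"  ["rq"]
5. n3.mk = 14  [terminal]
6. n4.val = false  [terminal]
7. n2.wid = "uz"  ["uz"]
8. n2.off = true  [D.ok == 27]
9. n5.ok = 3  [3]
10. n5.idx = "uzw"  [D₀.wid ++ "w"]
11. n6.idx = "xz"  [terminal]
12. n7.mk = 5  [terminal]
13. n8.val = false  [terminal]
14. n5.wid = "uzwxz"  [D.idx ++ h.idx]
15. n5.off = false  [e.mk > 5]
16. n9.val = true  [terminal]
17. n1.off = "nn"  ["nn"]
18. n1.tag = "uzuzwxz"  [D₀.wid ++ D₁.wid]
19. n10.ok = 17  [len(E.tag) + 10]
20. n10.idx = "nnuzuzwxz"  [E.off ++ E.tag]
21. n11.val = false  [terminal]
22. n12.idx = "nx"  [terminal]
23. n13.mk = 12  [terminal]
24. n10.wid = "nnuzuzwxznx"  [D.idx ++ h.idx]
25. n10.off = false  [e.mk == D.ok]
26. n14.live = false  [D.off == true]
27. n15.env = 27  [27]
28. n16.mk = 4  [terminal]
29. n17.val = false  [terminal]
30. n15.mk = 8  [B.env - 19]
31. n14.wid = true  [A.live == false]
32. n0.idx = true  [D.off == false]
33. n0.key = "uzuzwxznnuzuzwxznx"  [E.tag ++ D.wid]
34. n0.off = 4  [4]
35. n0.ok = "nnuzuzwxznxm"  [D.wid ++ "m"]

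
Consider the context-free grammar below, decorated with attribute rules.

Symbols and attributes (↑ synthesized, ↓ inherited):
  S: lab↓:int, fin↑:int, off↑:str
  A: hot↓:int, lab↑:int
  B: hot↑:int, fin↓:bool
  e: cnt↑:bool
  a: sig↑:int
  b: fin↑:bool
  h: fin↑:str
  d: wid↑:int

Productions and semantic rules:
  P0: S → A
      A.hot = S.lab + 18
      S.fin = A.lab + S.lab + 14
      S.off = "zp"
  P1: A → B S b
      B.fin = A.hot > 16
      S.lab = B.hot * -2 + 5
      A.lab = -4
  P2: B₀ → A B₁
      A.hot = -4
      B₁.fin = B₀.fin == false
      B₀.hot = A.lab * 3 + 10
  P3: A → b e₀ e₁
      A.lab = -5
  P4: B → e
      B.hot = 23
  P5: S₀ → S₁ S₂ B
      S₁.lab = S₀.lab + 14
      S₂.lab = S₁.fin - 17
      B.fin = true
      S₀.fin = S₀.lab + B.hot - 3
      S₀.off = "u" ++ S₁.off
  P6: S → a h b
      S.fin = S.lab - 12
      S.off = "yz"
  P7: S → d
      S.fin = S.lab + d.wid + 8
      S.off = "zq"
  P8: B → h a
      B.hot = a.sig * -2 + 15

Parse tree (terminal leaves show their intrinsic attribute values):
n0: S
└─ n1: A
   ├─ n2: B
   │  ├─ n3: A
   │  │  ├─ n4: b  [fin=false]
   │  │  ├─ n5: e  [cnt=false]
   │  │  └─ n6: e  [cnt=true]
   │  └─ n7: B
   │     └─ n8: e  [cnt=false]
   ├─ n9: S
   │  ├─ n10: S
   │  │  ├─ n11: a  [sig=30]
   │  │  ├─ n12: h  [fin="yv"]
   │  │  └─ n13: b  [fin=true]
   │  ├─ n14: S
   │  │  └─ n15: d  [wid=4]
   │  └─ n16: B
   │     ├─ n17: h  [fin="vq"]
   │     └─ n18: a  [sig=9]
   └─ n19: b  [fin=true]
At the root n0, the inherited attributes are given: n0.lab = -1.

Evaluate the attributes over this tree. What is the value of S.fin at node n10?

1. n0.lab = -1  [given at root]
2. n1.hot = 17  [S.lab + 18]
3. n2.fin = true  [A.hot > 16]
4. n3.hot = -4  [-4]
5. n4.fin = false  [terminal]
6. n5.cnt = false  [terminal]
7. n6.cnt = true  [terminal]
8. n3.lab = -5  [-5]
9. n7.fin = false  [B₀.fin == false]
10. n8.cnt = false  [terminal]
11. n7.hot = 23  [23]
12. n2.hot = -5  [A.lab * 3 + 10]
13. n9.lab = 15  [B.hot * -2 + 5]
14. n10.lab = 29  [S₀.lab + 14]
15. n11.sig = 30  [terminal]
16. n12.fin = "yv"  [terminal]
17. n13.fin = true  [terminal]
18. n10.fin = 17  [S.lab - 12]
19. n10.off = "yz"  ["yz"]
20. n14.lab = 0  [S₁.fin - 17]
21. n15.wid = 4  [terminal]
22. n14.fin = 12  [S.lab + d.wid + 8]
23. n14.off = "zq"  ["zq"]
24. n16.fin = true  [true]
25. n17.fin = "vq"  [terminal]
26. n18.sig = 9  [terminal]
27. n16.hot = -3  [a.sig * -2 + 15]
28. n9.fin = 9  [S₀.lab + B.hot - 3]
29. n9.off = "uyz"  ["u" ++ S₁.off]
30. n19.fin = true  [terminal]
31. n1.lab = -4  [-4]
32. n0.fin = 9  [A.lab + S.lab + 14]
33. n0.off = "zp"  ["zp"]

17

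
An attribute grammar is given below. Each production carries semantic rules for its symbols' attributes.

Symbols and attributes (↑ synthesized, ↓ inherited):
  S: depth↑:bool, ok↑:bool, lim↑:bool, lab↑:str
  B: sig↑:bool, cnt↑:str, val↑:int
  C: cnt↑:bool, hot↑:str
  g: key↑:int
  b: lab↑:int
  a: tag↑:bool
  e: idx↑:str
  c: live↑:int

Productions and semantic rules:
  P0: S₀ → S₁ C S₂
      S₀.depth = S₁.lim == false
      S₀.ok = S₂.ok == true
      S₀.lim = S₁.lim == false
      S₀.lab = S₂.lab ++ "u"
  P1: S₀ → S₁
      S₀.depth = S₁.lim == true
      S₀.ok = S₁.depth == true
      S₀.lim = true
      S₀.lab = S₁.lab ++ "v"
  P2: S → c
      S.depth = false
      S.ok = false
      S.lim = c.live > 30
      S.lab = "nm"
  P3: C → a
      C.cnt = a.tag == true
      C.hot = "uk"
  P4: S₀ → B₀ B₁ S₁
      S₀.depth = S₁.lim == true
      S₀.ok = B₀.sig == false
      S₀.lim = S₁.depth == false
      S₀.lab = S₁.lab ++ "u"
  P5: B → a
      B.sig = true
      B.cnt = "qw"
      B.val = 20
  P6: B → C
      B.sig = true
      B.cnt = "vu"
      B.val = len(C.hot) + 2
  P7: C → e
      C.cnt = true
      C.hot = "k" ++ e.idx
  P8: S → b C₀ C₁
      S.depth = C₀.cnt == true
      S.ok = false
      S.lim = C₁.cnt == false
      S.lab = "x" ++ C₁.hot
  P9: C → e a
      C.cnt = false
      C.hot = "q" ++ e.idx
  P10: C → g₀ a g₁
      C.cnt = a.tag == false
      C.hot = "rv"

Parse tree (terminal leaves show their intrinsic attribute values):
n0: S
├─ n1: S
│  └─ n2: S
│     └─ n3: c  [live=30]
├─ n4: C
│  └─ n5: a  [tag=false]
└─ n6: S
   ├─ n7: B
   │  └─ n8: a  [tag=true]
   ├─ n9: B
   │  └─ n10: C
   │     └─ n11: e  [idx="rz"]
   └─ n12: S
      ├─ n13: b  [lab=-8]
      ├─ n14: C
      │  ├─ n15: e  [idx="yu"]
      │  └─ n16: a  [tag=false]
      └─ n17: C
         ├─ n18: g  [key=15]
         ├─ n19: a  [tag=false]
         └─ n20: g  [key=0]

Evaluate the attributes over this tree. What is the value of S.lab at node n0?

1. n3.live = 30  [terminal]
2. n2.depth = false  [false]
3. n2.ok = false  [false]
4. n2.lim = false  [c.live > 30]
5. n2.lab = "nm"  ["nm"]
6. n1.depth = false  [S₁.lim == true]
7. n1.ok = false  [S₁.depth == true]
8. n1.lim = true  [true]
9. n1.lab = "nmv"  [S₁.lab ++ "v"]
10. n5.tag = false  [terminal]
11. n4.cnt = false  [a.tag == true]
12. n4.hot = "uk"  ["uk"]
13. n8.tag = true  [terminal]
14. n7.sig = true  [true]
15. n7.cnt = "qw"  ["qw"]
16. n7.val = 20  [20]
17. n11.idx = "rz"  [terminal]
18. n10.cnt = true  [true]
19. n10.hot = "krz"  ["k" ++ e.idx]
20. n9.sig = true  [true]
21. n9.cnt = "vu"  ["vu"]
22. n9.val = 5  [len(C.hot) + 2]
23. n13.lab = -8  [terminal]
24. n15.idx = "yu"  [terminal]
25. n16.tag = false  [terminal]
26. n14.cnt = false  [false]
27. n14.hot = "qyu"  ["q" ++ e.idx]
28. n18.key = 15  [terminal]
29. n19.tag = false  [terminal]
30. n20.key = 0  [terminal]
31. n17.cnt = true  [a.tag == false]
32. n17.hot = "rv"  ["rv"]
33. n12.depth = false  [C₀.cnt == true]
34. n12.ok = false  [false]
35. n12.lim = false  [C₁.cnt == false]
36. n12.lab = "xrv"  ["x" ++ C₁.hot]
37. n6.depth = false  [S₁.lim == true]
38. n6.ok = false  [B₀.sig == false]
39. n6.lim = true  [S₁.depth == false]
40. n6.lab = "xrvu"  [S₁.lab ++ "u"]
41. n0.depth = false  [S₁.lim == false]
42. n0.ok = false  [S₂.ok == true]
43. n0.lim = false  [S₁.lim == false]
44. n0.lab = "xrvuu"  [S₂.lab ++ "u"]

"xrvuu"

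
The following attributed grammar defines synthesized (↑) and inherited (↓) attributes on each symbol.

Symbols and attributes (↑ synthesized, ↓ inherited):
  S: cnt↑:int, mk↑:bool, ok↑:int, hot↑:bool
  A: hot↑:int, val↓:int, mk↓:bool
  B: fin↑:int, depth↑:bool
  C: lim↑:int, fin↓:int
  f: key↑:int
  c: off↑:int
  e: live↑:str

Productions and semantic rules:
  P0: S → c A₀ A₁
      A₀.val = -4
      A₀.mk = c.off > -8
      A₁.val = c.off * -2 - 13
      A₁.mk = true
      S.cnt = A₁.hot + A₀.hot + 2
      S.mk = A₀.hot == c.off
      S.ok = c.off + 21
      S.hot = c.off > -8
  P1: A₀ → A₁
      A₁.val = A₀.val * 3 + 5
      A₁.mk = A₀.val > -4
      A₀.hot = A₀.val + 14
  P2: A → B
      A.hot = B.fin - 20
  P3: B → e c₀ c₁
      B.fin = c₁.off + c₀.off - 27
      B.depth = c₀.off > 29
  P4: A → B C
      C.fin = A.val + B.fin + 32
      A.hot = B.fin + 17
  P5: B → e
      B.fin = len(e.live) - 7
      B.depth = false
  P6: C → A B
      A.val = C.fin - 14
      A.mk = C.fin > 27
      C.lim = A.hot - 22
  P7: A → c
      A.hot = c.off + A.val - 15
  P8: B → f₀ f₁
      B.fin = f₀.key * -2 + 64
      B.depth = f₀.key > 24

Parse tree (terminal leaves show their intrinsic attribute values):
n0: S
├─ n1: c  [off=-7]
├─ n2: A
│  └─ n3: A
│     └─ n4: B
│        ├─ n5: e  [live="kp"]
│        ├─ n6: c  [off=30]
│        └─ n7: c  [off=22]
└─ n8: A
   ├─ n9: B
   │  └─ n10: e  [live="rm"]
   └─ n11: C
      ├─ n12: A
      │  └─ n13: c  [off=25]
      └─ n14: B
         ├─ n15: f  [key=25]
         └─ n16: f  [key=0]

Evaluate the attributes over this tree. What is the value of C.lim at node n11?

1. n1.off = -7  [terminal]
2. n2.val = -4  [-4]
3. n2.mk = true  [c.off > -8]
4. n3.val = -7  [A₀.val * 3 + 5]
5. n3.mk = false  [A₀.val > -4]
6. n5.live = "kp"  [terminal]
7. n6.off = 30  [terminal]
8. n7.off = 22  [terminal]
9. n4.fin = 25  [c₁.off + c₀.off - 27]
10. n4.depth = true  [c₀.off > 29]
11. n3.hot = 5  [B.fin - 20]
12. n2.hot = 10  [A₀.val + 14]
13. n8.val = 1  [c.off * -2 - 13]
14. n8.mk = true  [true]
15. n10.live = "rm"  [terminal]
16. n9.fin = -5  [len(e.live) - 7]
17. n9.depth = false  [false]
18. n11.fin = 28  [A.val + B.fin + 32]
19. n12.val = 14  [C.fin - 14]
20. n12.mk = true  [C.fin > 27]
21. n13.off = 25  [terminal]
22. n12.hot = 24  [c.off + A.val - 15]
23. n15.key = 25  [terminal]
24. n16.key = 0  [terminal]
25. n14.fin = 14  [f₀.key * -2 + 64]
26. n14.depth = true  [f₀.key > 24]
27. n11.lim = 2  [A.hot - 22]
28. n8.hot = 12  [B.fin + 17]
29. n0.cnt = 24  [A₁.hot + A₀.hot + 2]
30. n0.mk = false  [A₀.hot == c.off]
31. n0.ok = 14  [c.off + 21]
32. n0.hot = true  [c.off > -8]

2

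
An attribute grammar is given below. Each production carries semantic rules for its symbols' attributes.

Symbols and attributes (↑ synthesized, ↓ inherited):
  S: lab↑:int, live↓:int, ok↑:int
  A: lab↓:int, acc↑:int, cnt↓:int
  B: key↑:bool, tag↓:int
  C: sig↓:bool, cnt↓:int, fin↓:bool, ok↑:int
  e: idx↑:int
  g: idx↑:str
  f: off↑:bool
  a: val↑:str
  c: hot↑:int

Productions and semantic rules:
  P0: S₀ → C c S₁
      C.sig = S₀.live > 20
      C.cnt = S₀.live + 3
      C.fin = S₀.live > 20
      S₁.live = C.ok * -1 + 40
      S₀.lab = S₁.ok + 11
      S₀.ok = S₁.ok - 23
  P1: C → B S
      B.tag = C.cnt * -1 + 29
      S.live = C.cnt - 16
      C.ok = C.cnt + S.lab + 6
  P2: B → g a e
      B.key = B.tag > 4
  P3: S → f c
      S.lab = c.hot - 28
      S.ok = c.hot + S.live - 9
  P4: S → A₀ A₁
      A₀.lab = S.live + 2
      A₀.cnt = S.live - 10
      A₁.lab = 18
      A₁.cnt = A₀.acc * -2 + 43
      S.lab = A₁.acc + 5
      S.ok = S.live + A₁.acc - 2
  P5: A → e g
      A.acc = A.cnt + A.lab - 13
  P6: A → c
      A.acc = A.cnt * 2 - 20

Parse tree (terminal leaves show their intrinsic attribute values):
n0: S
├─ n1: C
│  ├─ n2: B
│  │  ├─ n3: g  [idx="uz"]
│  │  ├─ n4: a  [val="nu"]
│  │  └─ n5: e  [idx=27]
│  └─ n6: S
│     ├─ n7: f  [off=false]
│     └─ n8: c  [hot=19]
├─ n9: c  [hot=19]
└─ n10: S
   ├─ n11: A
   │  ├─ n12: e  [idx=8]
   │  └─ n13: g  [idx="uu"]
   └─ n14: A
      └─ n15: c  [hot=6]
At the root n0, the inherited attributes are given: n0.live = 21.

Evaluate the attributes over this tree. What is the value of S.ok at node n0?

1. n0.live = 21  [given at root]
2. n1.sig = true  [S₀.live > 20]
3. n1.cnt = 24  [S₀.live + 3]
4. n1.fin = true  [S₀.live > 20]
5. n2.tag = 5  [C.cnt * -1 + 29]
6. n3.idx = "uz"  [terminal]
7. n4.val = "nu"  [terminal]
8. n5.idx = 27  [terminal]
9. n2.key = true  [B.tag > 4]
10. n6.live = 8  [C.cnt - 16]
11. n7.off = false  [terminal]
12. n8.hot = 19  [terminal]
13. n6.lab = -9  [c.hot - 28]
14. n6.ok = 18  [c.hot + S.live - 9]
15. n1.ok = 21  [C.cnt + S.lab + 6]
16. n9.hot = 19  [terminal]
17. n10.live = 19  [C.ok * -1 + 40]
18. n11.lab = 21  [S.live + 2]
19. n11.cnt = 9  [S.live - 10]
20. n12.idx = 8  [terminal]
21. n13.idx = "uu"  [terminal]
22. n11.acc = 17  [A.cnt + A.lab - 13]
23. n14.lab = 18  [18]
24. n14.cnt = 9  [A₀.acc * -2 + 43]
25. n15.hot = 6  [terminal]
26. n14.acc = -2  [A.cnt * 2 - 20]
27. n10.lab = 3  [A₁.acc + 5]
28. n10.ok = 15  [S.live + A₁.acc - 2]
29. n0.lab = 26  [S₁.ok + 11]
30. n0.ok = -8  [S₁.ok - 23]

-8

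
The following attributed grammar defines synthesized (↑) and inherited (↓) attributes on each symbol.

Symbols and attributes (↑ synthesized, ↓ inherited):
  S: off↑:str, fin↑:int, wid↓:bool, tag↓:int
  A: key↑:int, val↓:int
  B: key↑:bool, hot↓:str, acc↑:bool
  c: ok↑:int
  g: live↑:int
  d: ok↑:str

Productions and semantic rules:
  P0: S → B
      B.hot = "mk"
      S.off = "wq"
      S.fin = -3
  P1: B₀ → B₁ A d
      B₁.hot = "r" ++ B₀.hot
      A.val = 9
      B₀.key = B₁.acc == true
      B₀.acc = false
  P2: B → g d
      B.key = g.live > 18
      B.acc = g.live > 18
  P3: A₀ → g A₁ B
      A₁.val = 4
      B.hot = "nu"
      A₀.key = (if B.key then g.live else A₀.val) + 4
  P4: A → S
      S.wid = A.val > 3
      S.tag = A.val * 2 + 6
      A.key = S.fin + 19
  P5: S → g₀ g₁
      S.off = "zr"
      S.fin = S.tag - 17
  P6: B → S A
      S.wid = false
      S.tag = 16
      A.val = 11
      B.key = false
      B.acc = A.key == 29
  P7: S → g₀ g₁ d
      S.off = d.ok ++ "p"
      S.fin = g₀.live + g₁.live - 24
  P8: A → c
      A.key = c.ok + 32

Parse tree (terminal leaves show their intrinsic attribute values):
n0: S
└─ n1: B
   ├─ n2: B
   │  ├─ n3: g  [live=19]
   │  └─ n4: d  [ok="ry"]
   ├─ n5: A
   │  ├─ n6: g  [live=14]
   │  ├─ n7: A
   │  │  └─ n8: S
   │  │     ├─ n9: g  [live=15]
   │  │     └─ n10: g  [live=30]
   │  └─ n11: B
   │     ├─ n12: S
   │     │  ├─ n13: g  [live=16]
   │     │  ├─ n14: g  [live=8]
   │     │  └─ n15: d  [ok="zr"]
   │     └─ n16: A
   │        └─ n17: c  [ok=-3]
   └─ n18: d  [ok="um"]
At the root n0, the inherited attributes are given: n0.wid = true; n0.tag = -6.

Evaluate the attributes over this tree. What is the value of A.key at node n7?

1. n0.wid = true  [given at root]
2. n0.tag = -6  [given at root]
3. n1.hot = "mk"  ["mk"]
4. n2.hot = "rmk"  ["r" ++ B₀.hot]
5. n3.live = 19  [terminal]
6. n4.ok = "ry"  [terminal]
7. n2.key = true  [g.live > 18]
8. n2.acc = true  [g.live > 18]
9. n5.val = 9  [9]
10. n6.live = 14  [terminal]
11. n7.val = 4  [4]
12. n8.wid = true  [A.val > 3]
13. n8.tag = 14  [A.val * 2 + 6]
14. n9.live = 15  [terminal]
15. n10.live = 30  [terminal]
16. n8.off = "zr"  ["zr"]
17. n8.fin = -3  [S.tag - 17]
18. n7.key = 16  [S.fin + 19]
19. n11.hot = "nu"  ["nu"]
20. n12.wid = false  [false]
21. n12.tag = 16  [16]
22. n13.live = 16  [terminal]
23. n14.live = 8  [terminal]
24. n15.ok = "zr"  [terminal]
25. n12.off = "zrp"  [d.ok ++ "p"]
26. n12.fin = 0  [g₀.live + g₁.live - 24]
27. n16.val = 11  [11]
28. n17.ok = -3  [terminal]
29. n16.key = 29  [c.ok + 32]
30. n11.key = false  [false]
31. n11.acc = true  [A.key == 29]
32. n5.key = 13  [(if B.key then g.live else A₀.val) + 4]
33. n18.ok = "um"  [terminal]
34. n1.key = true  [B₁.acc == true]
35. n1.acc = false  [false]
36. n0.off = "wq"  ["wq"]
37. n0.fin = -3  [-3]

16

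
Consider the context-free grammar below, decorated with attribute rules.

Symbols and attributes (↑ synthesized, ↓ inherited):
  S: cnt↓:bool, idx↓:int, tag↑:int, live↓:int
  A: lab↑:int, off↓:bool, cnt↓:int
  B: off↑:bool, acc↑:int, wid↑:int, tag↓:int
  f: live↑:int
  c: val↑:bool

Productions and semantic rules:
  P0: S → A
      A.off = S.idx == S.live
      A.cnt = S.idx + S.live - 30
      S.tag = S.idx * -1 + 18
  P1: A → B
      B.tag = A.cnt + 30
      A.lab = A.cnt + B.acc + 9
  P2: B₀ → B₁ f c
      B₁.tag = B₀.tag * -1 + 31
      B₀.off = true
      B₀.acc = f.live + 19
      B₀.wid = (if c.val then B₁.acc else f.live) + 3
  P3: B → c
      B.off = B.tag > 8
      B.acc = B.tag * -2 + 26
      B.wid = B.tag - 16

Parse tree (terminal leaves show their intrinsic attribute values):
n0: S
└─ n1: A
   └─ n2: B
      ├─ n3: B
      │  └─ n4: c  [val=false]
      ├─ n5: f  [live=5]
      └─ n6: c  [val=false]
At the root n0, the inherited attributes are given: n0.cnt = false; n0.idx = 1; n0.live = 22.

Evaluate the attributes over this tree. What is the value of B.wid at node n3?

1. n0.cnt = false  [given at root]
2. n0.idx = 1  [given at root]
3. n0.live = 22  [given at root]
4. n1.off = false  [S.idx == S.live]
5. n1.cnt = -7  [S.idx + S.live - 30]
6. n2.tag = 23  [A.cnt + 30]
7. n3.tag = 8  [B₀.tag * -1 + 31]
8. n4.val = false  [terminal]
9. n3.off = false  [B.tag > 8]
10. n3.acc = 10  [B.tag * -2 + 26]
11. n3.wid = -8  [B.tag - 16]
12. n5.live = 5  [terminal]
13. n6.val = false  [terminal]
14. n2.off = true  [true]
15. n2.acc = 24  [f.live + 19]
16. n2.wid = 8  [(if c.val then B₁.acc else f.live) + 3]
17. n1.lab = 26  [A.cnt + B.acc + 9]
18. n0.tag = 17  [S.idx * -1 + 18]

-8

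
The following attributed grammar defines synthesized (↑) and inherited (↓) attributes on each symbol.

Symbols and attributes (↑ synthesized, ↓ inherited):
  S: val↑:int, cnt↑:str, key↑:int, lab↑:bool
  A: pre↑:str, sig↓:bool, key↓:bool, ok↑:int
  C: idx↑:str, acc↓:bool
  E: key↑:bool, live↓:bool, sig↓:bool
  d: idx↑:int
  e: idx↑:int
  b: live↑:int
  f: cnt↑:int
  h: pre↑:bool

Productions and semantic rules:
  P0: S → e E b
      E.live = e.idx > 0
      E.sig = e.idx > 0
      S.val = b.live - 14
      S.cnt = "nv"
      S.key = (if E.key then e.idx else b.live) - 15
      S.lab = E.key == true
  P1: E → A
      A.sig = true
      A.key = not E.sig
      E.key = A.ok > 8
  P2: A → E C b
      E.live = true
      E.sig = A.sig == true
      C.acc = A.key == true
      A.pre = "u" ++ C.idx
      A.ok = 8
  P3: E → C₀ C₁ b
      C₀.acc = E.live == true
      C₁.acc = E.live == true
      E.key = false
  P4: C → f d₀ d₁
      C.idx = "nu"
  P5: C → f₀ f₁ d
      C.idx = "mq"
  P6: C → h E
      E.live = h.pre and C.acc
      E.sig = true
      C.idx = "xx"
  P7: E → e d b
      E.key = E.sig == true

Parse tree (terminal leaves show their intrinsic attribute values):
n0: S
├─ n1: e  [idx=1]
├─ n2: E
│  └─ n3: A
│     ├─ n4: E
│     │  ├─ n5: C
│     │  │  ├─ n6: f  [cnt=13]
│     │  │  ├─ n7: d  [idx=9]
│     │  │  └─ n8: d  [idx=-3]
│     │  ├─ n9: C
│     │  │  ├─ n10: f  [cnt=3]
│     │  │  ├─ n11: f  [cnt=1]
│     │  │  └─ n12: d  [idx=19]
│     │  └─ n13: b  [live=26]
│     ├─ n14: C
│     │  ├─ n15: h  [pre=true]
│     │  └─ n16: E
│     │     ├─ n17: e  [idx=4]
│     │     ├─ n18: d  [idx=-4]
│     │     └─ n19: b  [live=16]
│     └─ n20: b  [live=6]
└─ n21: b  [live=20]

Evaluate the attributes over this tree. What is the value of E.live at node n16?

1. n1.idx = 1  [terminal]
2. n2.live = true  [e.idx > 0]
3. n2.sig = true  [e.idx > 0]
4. n3.sig = true  [true]
5. n3.key = false  [not E.sig]
6. n4.live = true  [true]
7. n4.sig = true  [A.sig == true]
8. n5.acc = true  [E.live == true]
9. n6.cnt = 13  [terminal]
10. n7.idx = 9  [terminal]
11. n8.idx = -3  [terminal]
12. n5.idx = "nu"  ["nu"]
13. n9.acc = true  [E.live == true]
14. n10.cnt = 3  [terminal]
15. n11.cnt = 1  [terminal]
16. n12.idx = 19  [terminal]
17. n9.idx = "mq"  ["mq"]
18. n13.live = 26  [terminal]
19. n4.key = false  [false]
20. n14.acc = false  [A.key == true]
21. n15.pre = true  [terminal]
22. n16.live = false  [h.pre and C.acc]
23. n16.sig = true  [true]
24. n17.idx = 4  [terminal]
25. n18.idx = -4  [terminal]
26. n19.live = 16  [terminal]
27. n16.key = true  [E.sig == true]
28. n14.idx = "xx"  ["xx"]
29. n20.live = 6  [terminal]
30. n3.pre = "uxx"  ["u" ++ C.idx]
31. n3.ok = 8  [8]
32. n2.key = false  [A.ok > 8]
33. n21.live = 20  [terminal]
34. n0.val = 6  [b.live - 14]
35. n0.cnt = "nv"  ["nv"]
36. n0.key = 5  [(if E.key then e.idx else b.live) - 15]
37. n0.lab = false  [E.key == true]

false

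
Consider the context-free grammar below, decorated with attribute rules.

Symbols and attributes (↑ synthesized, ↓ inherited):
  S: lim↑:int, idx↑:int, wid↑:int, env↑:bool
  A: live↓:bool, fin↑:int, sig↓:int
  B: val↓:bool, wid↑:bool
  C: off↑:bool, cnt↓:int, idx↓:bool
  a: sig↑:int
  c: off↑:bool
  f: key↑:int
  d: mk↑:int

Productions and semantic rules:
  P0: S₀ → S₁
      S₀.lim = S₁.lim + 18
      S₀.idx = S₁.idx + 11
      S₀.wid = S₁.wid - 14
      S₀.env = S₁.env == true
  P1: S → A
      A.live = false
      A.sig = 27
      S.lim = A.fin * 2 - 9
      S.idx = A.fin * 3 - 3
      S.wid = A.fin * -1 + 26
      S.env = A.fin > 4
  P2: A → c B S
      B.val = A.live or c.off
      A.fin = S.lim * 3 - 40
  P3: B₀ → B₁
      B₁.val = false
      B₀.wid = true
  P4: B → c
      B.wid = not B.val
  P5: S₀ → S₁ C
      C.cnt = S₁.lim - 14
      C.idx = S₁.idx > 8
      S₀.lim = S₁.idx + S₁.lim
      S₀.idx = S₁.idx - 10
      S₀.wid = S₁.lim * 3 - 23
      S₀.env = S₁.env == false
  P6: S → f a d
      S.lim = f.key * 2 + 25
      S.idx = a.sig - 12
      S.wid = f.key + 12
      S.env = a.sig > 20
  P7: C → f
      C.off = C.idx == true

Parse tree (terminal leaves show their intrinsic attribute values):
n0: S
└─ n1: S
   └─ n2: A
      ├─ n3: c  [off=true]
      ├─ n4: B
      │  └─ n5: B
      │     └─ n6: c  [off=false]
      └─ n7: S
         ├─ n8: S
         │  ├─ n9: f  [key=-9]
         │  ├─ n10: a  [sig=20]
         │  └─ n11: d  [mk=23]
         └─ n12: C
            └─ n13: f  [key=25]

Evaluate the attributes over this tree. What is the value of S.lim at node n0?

19

1. n2.live = false  [false]
2. n2.sig = 27  [27]
3. n3.off = true  [terminal]
4. n4.val = true  [A.live or c.off]
5. n5.val = false  [false]
6. n6.off = false  [terminal]
7. n5.wid = true  [not B.val]
8. n4.wid = true  [true]
9. n9.key = -9  [terminal]
10. n10.sig = 20  [terminal]
11. n11.mk = 23  [terminal]
12. n8.lim = 7  [f.key * 2 + 25]
13. n8.idx = 8  [a.sig - 12]
14. n8.wid = 3  [f.key + 12]
15. n8.env = false  [a.sig > 20]
16. n12.cnt = -7  [S₁.lim - 14]
17. n12.idx = false  [S₁.idx > 8]
18. n13.key = 25  [terminal]
19. n12.off = false  [C.idx == true]
20. n7.lim = 15  [S₁.idx + S₁.lim]
21. n7.idx = -2  [S₁.idx - 10]
22. n7.wid = -2  [S₁.lim * 3 - 23]
23. n7.env = true  [S₁.env == false]
24. n2.fin = 5  [S.lim * 3 - 40]
25. n1.lim = 1  [A.fin * 2 - 9]
26. n1.idx = 12  [A.fin * 3 - 3]
27. n1.wid = 21  [A.fin * -1 + 26]
28. n1.env = true  [A.fin > 4]
29. n0.lim = 19  [S₁.lim + 18]
30. n0.idx = 23  [S₁.idx + 11]
31. n0.wid = 7  [S₁.wid - 14]
32. n0.env = true  [S₁.env == true]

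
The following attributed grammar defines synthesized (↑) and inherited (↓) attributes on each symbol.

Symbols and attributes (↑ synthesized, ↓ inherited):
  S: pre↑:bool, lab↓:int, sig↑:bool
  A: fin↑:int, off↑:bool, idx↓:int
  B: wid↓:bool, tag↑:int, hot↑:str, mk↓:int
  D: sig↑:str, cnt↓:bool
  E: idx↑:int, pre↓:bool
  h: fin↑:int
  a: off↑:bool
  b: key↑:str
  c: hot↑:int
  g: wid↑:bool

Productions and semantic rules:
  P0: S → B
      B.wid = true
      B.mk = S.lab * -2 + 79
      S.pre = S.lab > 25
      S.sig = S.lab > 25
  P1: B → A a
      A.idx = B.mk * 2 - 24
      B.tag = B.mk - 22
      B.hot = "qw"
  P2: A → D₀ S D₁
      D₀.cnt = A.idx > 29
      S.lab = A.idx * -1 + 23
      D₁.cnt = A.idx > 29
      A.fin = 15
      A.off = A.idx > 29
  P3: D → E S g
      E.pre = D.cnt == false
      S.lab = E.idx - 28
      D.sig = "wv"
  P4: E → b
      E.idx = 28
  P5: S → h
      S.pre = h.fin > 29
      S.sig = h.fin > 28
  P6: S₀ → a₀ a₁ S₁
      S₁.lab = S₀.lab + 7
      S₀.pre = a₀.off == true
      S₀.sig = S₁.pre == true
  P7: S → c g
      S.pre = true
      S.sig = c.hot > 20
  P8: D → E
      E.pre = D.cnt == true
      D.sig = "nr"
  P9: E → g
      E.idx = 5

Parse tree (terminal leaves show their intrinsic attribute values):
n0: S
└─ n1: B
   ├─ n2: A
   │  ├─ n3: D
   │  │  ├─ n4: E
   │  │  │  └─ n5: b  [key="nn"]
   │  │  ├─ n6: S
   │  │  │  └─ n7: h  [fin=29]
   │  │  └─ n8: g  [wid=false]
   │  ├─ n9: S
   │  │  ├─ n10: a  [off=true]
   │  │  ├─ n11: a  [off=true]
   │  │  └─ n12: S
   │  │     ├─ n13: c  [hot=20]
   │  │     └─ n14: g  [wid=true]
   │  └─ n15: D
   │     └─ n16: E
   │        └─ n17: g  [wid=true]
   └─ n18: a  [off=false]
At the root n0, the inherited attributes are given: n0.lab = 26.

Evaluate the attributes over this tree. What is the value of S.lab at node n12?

0

1. n0.lab = 26  [given at root]
2. n1.wid = true  [true]
3. n1.mk = 27  [S.lab * -2 + 79]
4. n2.idx = 30  [B.mk * 2 - 24]
5. n3.cnt = true  [A.idx > 29]
6. n4.pre = false  [D.cnt == false]
7. n5.key = "nn"  [terminal]
8. n4.idx = 28  [28]
9. n6.lab = 0  [E.idx - 28]
10. n7.fin = 29  [terminal]
11. n6.pre = false  [h.fin > 29]
12. n6.sig = true  [h.fin > 28]
13. n8.wid = false  [terminal]
14. n3.sig = "wv"  ["wv"]
15. n9.lab = -7  [A.idx * -1 + 23]
16. n10.off = true  [terminal]
17. n11.off = true  [terminal]
18. n12.lab = 0  [S₀.lab + 7]
19. n13.hot = 20  [terminal]
20. n14.wid = true  [terminal]
21. n12.pre = true  [true]
22. n12.sig = false  [c.hot > 20]
23. n9.pre = true  [a₀.off == true]
24. n9.sig = true  [S₁.pre == true]
25. n15.cnt = true  [A.idx > 29]
26. n16.pre = true  [D.cnt == true]
27. n17.wid = true  [terminal]
28. n16.idx = 5  [5]
29. n15.sig = "nr"  ["nr"]
30. n2.fin = 15  [15]
31. n2.off = true  [A.idx > 29]
32. n18.off = false  [terminal]
33. n1.tag = 5  [B.mk - 22]
34. n1.hot = "qw"  ["qw"]
35. n0.pre = true  [S.lab > 25]
36. n0.sig = true  [S.lab > 25]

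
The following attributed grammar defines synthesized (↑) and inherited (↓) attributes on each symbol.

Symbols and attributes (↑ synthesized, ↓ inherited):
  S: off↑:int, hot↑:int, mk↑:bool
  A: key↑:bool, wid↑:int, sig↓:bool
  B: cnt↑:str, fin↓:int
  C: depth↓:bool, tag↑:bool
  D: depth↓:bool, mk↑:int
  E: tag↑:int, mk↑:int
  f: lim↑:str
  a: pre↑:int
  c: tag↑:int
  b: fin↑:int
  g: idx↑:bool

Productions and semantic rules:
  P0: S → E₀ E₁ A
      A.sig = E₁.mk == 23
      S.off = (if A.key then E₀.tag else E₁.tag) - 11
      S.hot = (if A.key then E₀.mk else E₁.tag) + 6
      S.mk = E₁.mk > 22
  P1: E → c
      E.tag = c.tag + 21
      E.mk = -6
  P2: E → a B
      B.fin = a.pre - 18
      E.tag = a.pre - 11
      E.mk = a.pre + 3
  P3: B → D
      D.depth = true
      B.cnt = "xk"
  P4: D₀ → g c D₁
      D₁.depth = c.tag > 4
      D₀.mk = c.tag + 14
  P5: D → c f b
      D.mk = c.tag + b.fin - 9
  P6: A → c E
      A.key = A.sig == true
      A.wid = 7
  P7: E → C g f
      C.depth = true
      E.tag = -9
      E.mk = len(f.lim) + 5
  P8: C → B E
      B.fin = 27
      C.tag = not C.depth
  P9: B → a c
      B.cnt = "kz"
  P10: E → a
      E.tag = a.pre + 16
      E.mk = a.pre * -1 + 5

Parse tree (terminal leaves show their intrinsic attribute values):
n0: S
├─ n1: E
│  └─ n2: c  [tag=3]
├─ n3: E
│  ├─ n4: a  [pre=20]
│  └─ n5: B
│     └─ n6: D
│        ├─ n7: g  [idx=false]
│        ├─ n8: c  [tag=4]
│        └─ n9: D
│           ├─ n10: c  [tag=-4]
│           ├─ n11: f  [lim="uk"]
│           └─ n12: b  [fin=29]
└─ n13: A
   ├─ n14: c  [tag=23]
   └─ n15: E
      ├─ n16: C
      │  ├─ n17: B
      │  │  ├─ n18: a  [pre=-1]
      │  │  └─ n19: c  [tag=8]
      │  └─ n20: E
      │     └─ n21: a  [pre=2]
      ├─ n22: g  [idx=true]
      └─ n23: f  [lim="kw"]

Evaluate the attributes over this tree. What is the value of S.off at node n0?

1. n2.tag = 3  [terminal]
2. n1.tag = 24  [c.tag + 21]
3. n1.mk = -6  [-6]
4. n4.pre = 20  [terminal]
5. n5.fin = 2  [a.pre - 18]
6. n6.depth = true  [true]
7. n7.idx = false  [terminal]
8. n8.tag = 4  [terminal]
9. n9.depth = false  [c.tag > 4]
10. n10.tag = -4  [terminal]
11. n11.lim = "uk"  [terminal]
12. n12.fin = 29  [terminal]
13. n9.mk = 16  [c.tag + b.fin - 9]
14. n6.mk = 18  [c.tag + 14]
15. n5.cnt = "xk"  ["xk"]
16. n3.tag = 9  [a.pre - 11]
17. n3.mk = 23  [a.pre + 3]
18. n13.sig = true  [E₁.mk == 23]
19. n14.tag = 23  [terminal]
20. n16.depth = true  [true]
21. n17.fin = 27  [27]
22. n18.pre = -1  [terminal]
23. n19.tag = 8  [terminal]
24. n17.cnt = "kz"  ["kz"]
25. n21.pre = 2  [terminal]
26. n20.tag = 18  [a.pre + 16]
27. n20.mk = 3  [a.pre * -1 + 5]
28. n16.tag = false  [not C.depth]
29. n22.idx = true  [terminal]
30. n23.lim = "kw"  [terminal]
31. n15.tag = -9  [-9]
32. n15.mk = 7  [len(f.lim) + 5]
33. n13.key = true  [A.sig == true]
34. n13.wid = 7  [7]
35. n0.off = 13  [(if A.key then E₀.tag else E₁.tag) - 11]
36. n0.hot = 0  [(if A.key then E₀.mk else E₁.tag) + 6]
37. n0.mk = true  [E₁.mk > 22]

13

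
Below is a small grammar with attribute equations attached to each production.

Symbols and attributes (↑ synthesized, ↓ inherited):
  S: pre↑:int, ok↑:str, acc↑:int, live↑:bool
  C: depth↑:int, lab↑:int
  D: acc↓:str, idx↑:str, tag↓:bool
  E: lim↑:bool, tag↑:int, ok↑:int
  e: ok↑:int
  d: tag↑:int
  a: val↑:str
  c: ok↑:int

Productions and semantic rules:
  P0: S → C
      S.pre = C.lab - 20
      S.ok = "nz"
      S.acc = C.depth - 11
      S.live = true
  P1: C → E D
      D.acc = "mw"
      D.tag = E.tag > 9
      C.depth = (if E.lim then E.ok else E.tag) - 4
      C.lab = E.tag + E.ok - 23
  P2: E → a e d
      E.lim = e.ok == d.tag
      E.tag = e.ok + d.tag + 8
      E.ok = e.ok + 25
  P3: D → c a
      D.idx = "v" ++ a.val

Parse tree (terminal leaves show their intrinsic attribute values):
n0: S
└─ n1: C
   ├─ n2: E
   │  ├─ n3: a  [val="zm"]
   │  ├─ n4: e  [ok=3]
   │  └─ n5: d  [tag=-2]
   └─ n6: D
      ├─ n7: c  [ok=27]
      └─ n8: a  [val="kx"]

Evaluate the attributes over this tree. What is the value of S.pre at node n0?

-6

1. n3.val = "zm"  [terminal]
2. n4.ok = 3  [terminal]
3. n5.tag = -2  [terminal]
4. n2.lim = false  [e.ok == d.tag]
5. n2.tag = 9  [e.ok + d.tag + 8]
6. n2.ok = 28  [e.ok + 25]
7. n6.acc = "mw"  ["mw"]
8. n6.tag = false  [E.tag > 9]
9. n7.ok = 27  [terminal]
10. n8.val = "kx"  [terminal]
11. n6.idx = "vkx"  ["v" ++ a.val]
12. n1.depth = 5  [(if E.lim then E.ok else E.tag) - 4]
13. n1.lab = 14  [E.tag + E.ok - 23]
14. n0.pre = -6  [C.lab - 20]
15. n0.ok = "nz"  ["nz"]
16. n0.acc = -6  [C.depth - 11]
17. n0.live = true  [true]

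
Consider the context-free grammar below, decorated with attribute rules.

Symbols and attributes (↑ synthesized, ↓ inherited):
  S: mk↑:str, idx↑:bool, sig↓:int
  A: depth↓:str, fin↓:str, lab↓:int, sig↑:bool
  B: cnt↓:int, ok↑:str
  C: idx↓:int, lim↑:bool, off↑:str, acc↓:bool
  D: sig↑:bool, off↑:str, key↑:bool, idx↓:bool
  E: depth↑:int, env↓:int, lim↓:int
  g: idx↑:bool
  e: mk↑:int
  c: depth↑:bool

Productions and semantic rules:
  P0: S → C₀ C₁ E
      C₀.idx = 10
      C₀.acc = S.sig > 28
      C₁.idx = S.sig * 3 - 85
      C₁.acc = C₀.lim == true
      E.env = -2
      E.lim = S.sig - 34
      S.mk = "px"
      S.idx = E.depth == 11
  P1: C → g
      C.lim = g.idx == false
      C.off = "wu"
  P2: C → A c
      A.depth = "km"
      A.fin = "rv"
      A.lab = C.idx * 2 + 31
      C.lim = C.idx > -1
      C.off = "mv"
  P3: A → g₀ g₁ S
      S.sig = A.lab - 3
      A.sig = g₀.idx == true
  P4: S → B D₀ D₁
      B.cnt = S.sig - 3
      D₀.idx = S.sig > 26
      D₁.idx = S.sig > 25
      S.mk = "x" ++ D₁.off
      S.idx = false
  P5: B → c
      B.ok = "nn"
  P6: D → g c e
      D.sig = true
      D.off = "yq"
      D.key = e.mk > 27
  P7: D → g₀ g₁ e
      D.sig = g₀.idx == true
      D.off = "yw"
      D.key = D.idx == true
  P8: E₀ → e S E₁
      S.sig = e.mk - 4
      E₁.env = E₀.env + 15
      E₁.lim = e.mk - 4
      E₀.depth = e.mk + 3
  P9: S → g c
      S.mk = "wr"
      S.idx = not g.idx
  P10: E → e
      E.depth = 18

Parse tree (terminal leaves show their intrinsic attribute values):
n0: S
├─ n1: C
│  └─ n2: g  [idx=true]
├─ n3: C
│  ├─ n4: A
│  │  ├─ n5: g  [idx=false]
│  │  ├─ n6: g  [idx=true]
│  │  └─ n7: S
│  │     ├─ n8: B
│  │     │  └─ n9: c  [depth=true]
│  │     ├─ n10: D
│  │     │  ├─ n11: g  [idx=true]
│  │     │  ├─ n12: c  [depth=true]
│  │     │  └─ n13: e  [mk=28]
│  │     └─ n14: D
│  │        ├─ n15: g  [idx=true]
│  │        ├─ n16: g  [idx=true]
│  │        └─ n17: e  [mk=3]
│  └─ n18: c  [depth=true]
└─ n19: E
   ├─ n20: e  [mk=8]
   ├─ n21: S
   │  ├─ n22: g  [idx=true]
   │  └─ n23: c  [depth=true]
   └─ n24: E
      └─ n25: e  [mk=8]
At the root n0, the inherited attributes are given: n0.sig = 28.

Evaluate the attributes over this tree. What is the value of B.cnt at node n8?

1. n0.sig = 28  [given at root]
2. n1.idx = 10  [10]
3. n1.acc = false  [S.sig > 28]
4. n2.idx = true  [terminal]
5. n1.lim = false  [g.idx == false]
6. n1.off = "wu"  ["wu"]
7. n3.idx = -1  [S.sig * 3 - 85]
8. n3.acc = false  [C₀.lim == true]
9. n4.depth = "km"  ["km"]
10. n4.fin = "rv"  ["rv"]
11. n4.lab = 29  [C.idx * 2 + 31]
12. n5.idx = false  [terminal]
13. n6.idx = true  [terminal]
14. n7.sig = 26  [A.lab - 3]
15. n8.cnt = 23  [S.sig - 3]
16. n9.depth = true  [terminal]
17. n8.ok = "nn"  ["nn"]
18. n10.idx = false  [S.sig > 26]
19. n11.idx = true  [terminal]
20. n12.depth = true  [terminal]
21. n13.mk = 28  [terminal]
22. n10.sig = true  [true]
23. n10.off = "yq"  ["yq"]
24. n10.key = true  [e.mk > 27]
25. n14.idx = true  [S.sig > 25]
26. n15.idx = true  [terminal]
27. n16.idx = true  [terminal]
28. n17.mk = 3  [terminal]
29. n14.sig = true  [g₀.idx == true]
30. n14.off = "yw"  ["yw"]
31. n14.key = true  [D.idx == true]
32. n7.mk = "xyw"  ["x" ++ D₁.off]
33. n7.idx = false  [false]
34. n4.sig = false  [g₀.idx == true]
35. n18.depth = true  [terminal]
36. n3.lim = false  [C.idx > -1]
37. n3.off = "mv"  ["mv"]
38. n19.env = -2  [-2]
39. n19.lim = -6  [S.sig - 34]
40. n20.mk = 8  [terminal]
41. n21.sig = 4  [e.mk - 4]
42. n22.idx = true  [terminal]
43. n23.depth = true  [terminal]
44. n21.mk = "wr"  ["wr"]
45. n21.idx = false  [not g.idx]
46. n24.env = 13  [E₀.env + 15]
47. n24.lim = 4  [e.mk - 4]
48. n25.mk = 8  [terminal]
49. n24.depth = 18  [18]
50. n19.depth = 11  [e.mk + 3]
51. n0.mk = "px"  ["px"]
52. n0.idx = true  [E.depth == 11]

23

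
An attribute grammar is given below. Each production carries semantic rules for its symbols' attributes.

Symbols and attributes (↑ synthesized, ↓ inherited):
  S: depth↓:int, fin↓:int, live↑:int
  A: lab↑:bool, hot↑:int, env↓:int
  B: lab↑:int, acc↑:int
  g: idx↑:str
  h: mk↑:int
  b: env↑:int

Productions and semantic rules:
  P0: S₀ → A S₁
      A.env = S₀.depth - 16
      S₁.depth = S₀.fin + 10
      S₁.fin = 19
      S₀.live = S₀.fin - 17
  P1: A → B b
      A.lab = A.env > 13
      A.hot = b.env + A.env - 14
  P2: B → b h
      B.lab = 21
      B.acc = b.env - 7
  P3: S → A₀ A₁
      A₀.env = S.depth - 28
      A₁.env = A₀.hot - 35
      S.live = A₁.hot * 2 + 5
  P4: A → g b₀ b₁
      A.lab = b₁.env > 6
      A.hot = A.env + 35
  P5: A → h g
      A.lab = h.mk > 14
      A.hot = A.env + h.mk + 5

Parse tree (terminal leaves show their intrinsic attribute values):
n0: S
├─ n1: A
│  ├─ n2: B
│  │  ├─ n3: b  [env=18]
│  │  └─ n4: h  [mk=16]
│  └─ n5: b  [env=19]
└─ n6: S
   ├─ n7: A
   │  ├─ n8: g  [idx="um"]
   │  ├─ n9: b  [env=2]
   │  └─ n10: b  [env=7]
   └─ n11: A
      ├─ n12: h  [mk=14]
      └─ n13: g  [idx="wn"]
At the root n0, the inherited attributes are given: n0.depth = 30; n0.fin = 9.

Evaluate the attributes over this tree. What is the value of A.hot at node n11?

1. n0.depth = 30  [given at root]
2. n0.fin = 9  [given at root]
3. n1.env = 14  [S₀.depth - 16]
4. n3.env = 18  [terminal]
5. n4.mk = 16  [terminal]
6. n2.lab = 21  [21]
7. n2.acc = 11  [b.env - 7]
8. n5.env = 19  [terminal]
9. n1.lab = true  [A.env > 13]
10. n1.hot = 19  [b.env + A.env - 14]
11. n6.depth = 19  [S₀.fin + 10]
12. n6.fin = 19  [19]
13. n7.env = -9  [S.depth - 28]
14. n8.idx = "um"  [terminal]
15. n9.env = 2  [terminal]
16. n10.env = 7  [terminal]
17. n7.lab = true  [b₁.env > 6]
18. n7.hot = 26  [A.env + 35]
19. n11.env = -9  [A₀.hot - 35]
20. n12.mk = 14  [terminal]
21. n13.idx = "wn"  [terminal]
22. n11.lab = false  [h.mk > 14]
23. n11.hot = 10  [A.env + h.mk + 5]
24. n6.live = 25  [A₁.hot * 2 + 5]
25. n0.live = -8  [S₀.fin - 17]

10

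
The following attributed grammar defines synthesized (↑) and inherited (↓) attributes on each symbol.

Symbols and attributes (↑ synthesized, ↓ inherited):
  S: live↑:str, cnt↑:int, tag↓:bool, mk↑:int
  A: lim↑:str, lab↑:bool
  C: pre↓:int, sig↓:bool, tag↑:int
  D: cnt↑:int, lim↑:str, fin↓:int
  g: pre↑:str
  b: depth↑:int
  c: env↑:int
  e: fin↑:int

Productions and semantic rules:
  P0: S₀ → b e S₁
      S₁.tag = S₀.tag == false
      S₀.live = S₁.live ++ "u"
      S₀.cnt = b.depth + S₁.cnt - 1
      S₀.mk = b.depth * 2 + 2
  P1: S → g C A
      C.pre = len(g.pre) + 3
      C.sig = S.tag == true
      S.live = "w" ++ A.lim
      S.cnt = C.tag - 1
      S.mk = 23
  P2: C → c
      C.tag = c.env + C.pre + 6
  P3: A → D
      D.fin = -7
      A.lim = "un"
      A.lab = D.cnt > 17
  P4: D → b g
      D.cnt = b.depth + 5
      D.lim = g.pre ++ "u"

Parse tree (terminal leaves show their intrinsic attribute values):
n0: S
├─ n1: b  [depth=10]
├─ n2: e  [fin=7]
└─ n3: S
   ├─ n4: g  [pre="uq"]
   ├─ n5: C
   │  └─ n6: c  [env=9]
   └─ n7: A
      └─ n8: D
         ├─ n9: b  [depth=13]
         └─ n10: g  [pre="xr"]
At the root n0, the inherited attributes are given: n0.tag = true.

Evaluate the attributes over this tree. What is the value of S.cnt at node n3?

1. n0.tag = true  [given at root]
2. n1.depth = 10  [terminal]
3. n2.fin = 7  [terminal]
4. n3.tag = false  [S₀.tag == false]
5. n4.pre = "uq"  [terminal]
6. n5.pre = 5  [len(g.pre) + 3]
7. n5.sig = false  [S.tag == true]
8. n6.env = 9  [terminal]
9. n5.tag = 20  [c.env + C.pre + 6]
10. n8.fin = -7  [-7]
11. n9.depth = 13  [terminal]
12. n10.pre = "xr"  [terminal]
13. n8.cnt = 18  [b.depth + 5]
14. n8.lim = "xru"  [g.pre ++ "u"]
15. n7.lim = "un"  ["un"]
16. n7.lab = true  [D.cnt > 17]
17. n3.live = "wun"  ["w" ++ A.lim]
18. n3.cnt = 19  [C.tag - 1]
19. n3.mk = 23  [23]
20. n0.live = "wunu"  [S₁.live ++ "u"]
21. n0.cnt = 28  [b.depth + S₁.cnt - 1]
22. n0.mk = 22  [b.depth * 2 + 2]

19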